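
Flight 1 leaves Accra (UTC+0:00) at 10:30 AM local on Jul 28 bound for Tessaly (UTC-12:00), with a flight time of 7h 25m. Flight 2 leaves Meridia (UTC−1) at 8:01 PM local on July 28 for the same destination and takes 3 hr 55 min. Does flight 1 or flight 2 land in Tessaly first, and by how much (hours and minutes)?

the first, by 7 hours 1 minute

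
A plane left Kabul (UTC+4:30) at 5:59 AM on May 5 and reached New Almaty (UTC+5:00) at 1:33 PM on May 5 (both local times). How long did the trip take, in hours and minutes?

7 hours 4 minutes

Departure in UTC: 5:59 AM − 4:30 = 1:29 AM on May 5.
Arrival in UTC: 1:33 PM − 5:00 = 8:33 AM on May 5.
Elapsed = 8:33 AM − 1:29 AM = 7 hours 4 minutes.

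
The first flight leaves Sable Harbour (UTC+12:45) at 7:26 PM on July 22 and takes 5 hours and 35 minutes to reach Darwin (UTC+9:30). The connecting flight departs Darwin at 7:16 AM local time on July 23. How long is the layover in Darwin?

Convert departure to UTC: 7:26 PM − 12:45 = 6:41 AM UTC on Jul 22.
Add 5 hours 35 minutes flight time → 12:16 PM UTC.
Darwin is UTC+9:30, so local arrival = 12:16 PM + 9:30 = 9:46 PM on Jul 22.
Layover = 7:16 AM − 9:46 PM (+1 day) = 9 hours 30 minutes.

9 hours 30 minutes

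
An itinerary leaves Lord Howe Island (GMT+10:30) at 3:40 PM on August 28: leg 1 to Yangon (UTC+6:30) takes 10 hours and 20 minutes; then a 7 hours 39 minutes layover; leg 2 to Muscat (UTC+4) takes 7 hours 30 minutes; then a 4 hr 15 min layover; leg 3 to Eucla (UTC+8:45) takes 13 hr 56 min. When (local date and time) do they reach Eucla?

9:35 AM on August 30

Convert departure to UTC: 3:40 PM − 10:30 = 5:10 AM UTC on Aug 28.
Add 10 hours and 20 minutes leg 1 → 3:30 PM UTC.
Add 7 hours and 39 minutes layover in Yangon → 11:09 PM UTC.
Add 7 hours and 30 minutes leg 2 → 6:39 AM UTC (Aug 29).
Add 4 hours and 15 minutes layover in Muscat → 10:54 AM UTC.
Add 13 hours 56 minutes leg 3 → 12:50 AM UTC (Aug 30).
Eucla is UTC+8:45, so local arrival = 12:50 AM + 8:45 = 9:35 AM on Aug 30.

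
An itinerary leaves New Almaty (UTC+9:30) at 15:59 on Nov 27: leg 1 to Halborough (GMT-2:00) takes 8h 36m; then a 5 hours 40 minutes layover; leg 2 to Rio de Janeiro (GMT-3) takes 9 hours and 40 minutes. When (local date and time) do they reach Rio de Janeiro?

03:25 on November 28

Convert departure to UTC: 15:59 − 9:30 = 06:29 UTC on Nov 27.
Add 8 hours and 36 minutes leg 1 → 15:05 UTC.
Add 5 hours 40 minutes layover in Halborough → 20:45 UTC.
Add 9 hours 40 minutes leg 2 → 06:25 UTC (Nov 28).
Rio de Janeiro is UTC−3:00, so local arrival = 06:25 − 3:00 = 03:25 on Nov 28.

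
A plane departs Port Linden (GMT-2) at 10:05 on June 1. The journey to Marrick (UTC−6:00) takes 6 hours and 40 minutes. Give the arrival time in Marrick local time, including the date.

Marrick is 4:00 behind Port Linden.
After 6 hours and 40 minutes it is 16:45 in Port Linden.
Shift by the zone difference: 16:45 − 4:00 = 12:45 on Jun 1 in Marrick.

12:45 on Jun 1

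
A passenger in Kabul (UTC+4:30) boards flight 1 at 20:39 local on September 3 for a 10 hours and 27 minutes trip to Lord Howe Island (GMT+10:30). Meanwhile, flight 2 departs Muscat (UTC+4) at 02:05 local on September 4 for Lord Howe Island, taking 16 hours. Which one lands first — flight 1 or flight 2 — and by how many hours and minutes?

the first, by 11 hours 29 minutes

Flight 1 in UTC: 20:39 − 4:30 = 16:09 on Sep 3.
+10 hours 27 minutes → arrive 02:36 UTC on Sep 4.
Flight 2 in UTC: 02:05 − 4:00 = 22:05 on Sep 3.
+16 hours → arrive 14:05 UTC on Sep 4.
Flight 1 lands earlier by 11 hours 29 minutes.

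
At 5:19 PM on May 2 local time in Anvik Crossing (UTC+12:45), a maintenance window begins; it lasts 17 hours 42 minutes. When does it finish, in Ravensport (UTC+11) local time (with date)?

Convert start to UTC: 5:19 PM − 12:45 = 4:34 AM UTC on May 2.
Add 17 hours and 42 minutes duration → 10:16 PM UTC.
Ravensport is UTC+11:00, so local end time = 10:16 PM + 11:00 = 9:16 AM on May 3.

9:16 AM on May 3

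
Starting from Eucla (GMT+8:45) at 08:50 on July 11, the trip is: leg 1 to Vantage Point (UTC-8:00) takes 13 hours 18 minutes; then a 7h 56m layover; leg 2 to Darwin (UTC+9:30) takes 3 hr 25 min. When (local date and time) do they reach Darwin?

10:14 on July 12

Convert departure to UTC: 08:50 − 8:45 = 00:05 UTC on Jul 11.
Add 13 hours and 18 minutes leg 1 → 13:23 UTC.
Add 7 hours and 56 minutes layover in Vantage Point → 21:19 UTC.
Add 3 hours and 25 minutes leg 2 → 00:44 UTC (Jul 12).
Darwin is UTC+9:30, so local arrival = 00:44 + 9:30 = 10:14 on Jul 12.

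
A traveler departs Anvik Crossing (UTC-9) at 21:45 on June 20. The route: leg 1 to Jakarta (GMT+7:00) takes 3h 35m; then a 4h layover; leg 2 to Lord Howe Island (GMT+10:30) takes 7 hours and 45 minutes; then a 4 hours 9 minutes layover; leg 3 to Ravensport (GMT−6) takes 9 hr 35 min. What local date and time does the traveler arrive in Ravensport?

Convert departure to UTC: 21:45 + 9:00 = 06:45 UTC on Jun 21.
Add 3 hours and 35 minutes leg 1 → 10:20 UTC.
Add 4 hours layover in Jakarta → 14:20 UTC.
Add 7 hours 45 minutes leg 2 → 22:05 UTC.
Add 4 hours and 9 minutes layover in Lord Howe Island → 02:14 UTC (Jun 22).
Add 9 hours 35 minutes leg 3 → 11:49 UTC.
Ravensport is UTC−6:00, so local arrival = 11:49 − 6:00 = 05:49 on Jun 22.

05:49 on Jun 22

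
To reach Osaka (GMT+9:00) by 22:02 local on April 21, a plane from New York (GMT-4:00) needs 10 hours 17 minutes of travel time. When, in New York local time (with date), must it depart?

22:45 on April 20

Target arrival in UTC: 22:02 − 9:00 = 13:02 on Apr 21.
Subtract 10 hours and 17 minutes → departure 02:45 UTC on Apr 21.
New York is UTC−4:00: 02:45 − 4:00 = 22:45 on Apr 20.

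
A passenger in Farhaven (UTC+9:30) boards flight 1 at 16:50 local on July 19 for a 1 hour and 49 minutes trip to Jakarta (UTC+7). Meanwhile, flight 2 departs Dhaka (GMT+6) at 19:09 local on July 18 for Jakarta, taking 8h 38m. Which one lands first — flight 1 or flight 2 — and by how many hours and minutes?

the second, by 11 hours 22 minutes

Flight 1 in UTC: 16:50 − 9:30 = 07:20 on Jul 19.
+1 hour 49 minutes → arrive 09:09 UTC on Jul 19.
Flight 2 in UTC: 19:09 − 6:00 = 13:09 on Jul 18.
+8 hours 38 minutes → arrive 21:47 UTC on Jul 18.
Flight 2 lands earlier by 11 hours 22 minutes.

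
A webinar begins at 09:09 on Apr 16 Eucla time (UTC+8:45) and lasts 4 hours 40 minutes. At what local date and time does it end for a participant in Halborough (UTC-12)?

Convert start to UTC: 09:09 − 8:45 = 00:24 UTC on Apr 16.
Add 4 hours and 40 minutes duration → 05:04 UTC.
Halborough is UTC−12:00, so local end time = 05:04 − 12:00 = 17:04 on Apr 15.

17:04 on Apr 15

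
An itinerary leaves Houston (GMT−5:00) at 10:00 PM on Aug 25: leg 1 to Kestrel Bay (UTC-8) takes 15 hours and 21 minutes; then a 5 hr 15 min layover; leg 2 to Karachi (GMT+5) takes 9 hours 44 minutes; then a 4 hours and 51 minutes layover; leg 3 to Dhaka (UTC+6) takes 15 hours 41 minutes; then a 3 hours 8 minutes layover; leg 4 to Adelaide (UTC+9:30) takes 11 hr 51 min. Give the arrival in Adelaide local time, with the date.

6:21 AM on Aug 29

Convert departure to UTC: 10:00 PM + 5:00 = 3:00 AM UTC on Aug 26.
Add 15 hours 21 minutes leg 1 → 6:21 PM UTC.
Add 5 hours 15 minutes layover in Kestrel Bay → 11:36 PM UTC.
Add 9 hours and 44 minutes leg 2 → 9:20 AM UTC (Aug 27).
Add 4 hours 51 minutes layover in Karachi → 2:11 PM UTC.
Add 15 hours 41 minutes leg 3 → 5:52 AM UTC (Aug 28).
Add 3 hours 8 minutes layover in Dhaka → 9:00 AM UTC.
Add 11 hours and 51 minutes leg 4 → 8:51 PM UTC.
Adelaide is UTC+9:30, so local arrival = 8:51 PM + 9:30 = 6:21 AM on Aug 29.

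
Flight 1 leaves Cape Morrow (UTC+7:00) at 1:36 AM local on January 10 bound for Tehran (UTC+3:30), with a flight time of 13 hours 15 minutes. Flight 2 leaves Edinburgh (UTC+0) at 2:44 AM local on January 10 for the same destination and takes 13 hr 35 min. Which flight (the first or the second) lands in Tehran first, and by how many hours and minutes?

Flight 1 in UTC: 1:36 AM − 7:00 = 6:36 PM on Jan 9.
+13 hours and 15 minutes → arrive 7:51 AM UTC on Jan 10.
Flight 2 departs at 2:44 AM UTC (Jan 10).
+13 hours 35 minutes → arrive 4:19 PM UTC on Jan 10.
Flight 1 lands earlier by 8 hours 28 minutes.

the first, by 8 hours 28 minutes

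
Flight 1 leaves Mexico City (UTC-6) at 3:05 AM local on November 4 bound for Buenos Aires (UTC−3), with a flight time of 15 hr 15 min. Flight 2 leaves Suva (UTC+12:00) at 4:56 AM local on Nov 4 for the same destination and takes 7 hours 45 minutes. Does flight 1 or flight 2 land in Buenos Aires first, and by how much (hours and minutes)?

Flight 1 in UTC: 3:05 AM + 6:00 = 9:05 AM on Nov 4.
+15 hours and 15 minutes → arrive 12:20 AM UTC on Nov 5.
Flight 2 in UTC: 4:56 AM − 12:00 = 4:56 PM on Nov 3.
+7 hours and 45 minutes → arrive 12:41 AM UTC on Nov 4.
Flight 2 lands earlier by 23 hours 39 minutes.

the second, by 23 hours 39 minutes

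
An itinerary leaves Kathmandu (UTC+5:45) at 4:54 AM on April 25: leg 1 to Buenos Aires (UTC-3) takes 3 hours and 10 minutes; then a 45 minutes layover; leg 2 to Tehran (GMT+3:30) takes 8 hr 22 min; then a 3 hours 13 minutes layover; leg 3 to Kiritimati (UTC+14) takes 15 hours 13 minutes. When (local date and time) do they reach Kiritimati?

Convert departure to UTC: 4:54 AM − 5:45 = 11:09 PM UTC on Apr 24.
Add 3 hours 10 minutes leg 1 → 2:19 AM UTC (Apr 25).
Add 45 minutes layover in Buenos Aires → 3:04 AM UTC.
Add 8 hours and 22 minutes leg 2 → 11:26 AM UTC.
Add 3 hours and 13 minutes layover in Tehran → 2:39 PM UTC.
Add 15 hours 13 minutes leg 3 → 5:52 AM UTC (Apr 26).
Kiritimati is UTC+14:00, so local arrival = 5:52 AM + 14:00 = 7:52 PM on Apr 26.

7:52 PM on Apr 26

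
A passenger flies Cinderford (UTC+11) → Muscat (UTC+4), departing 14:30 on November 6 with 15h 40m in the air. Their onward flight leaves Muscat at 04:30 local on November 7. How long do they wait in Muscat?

5 hours 20 minutes

Convert departure to UTC: 14:30 − 11:00 = 03:30 UTC on Nov 6.
Add 15 hours and 40 minutes flight time → 19:10 UTC.
Muscat is UTC+4:00, so local arrival = 19:10 + 4:00 = 23:10 on Nov 6.
Layover = 04:30 − 23:10 (+1 day) = 5 hours 20 minutes.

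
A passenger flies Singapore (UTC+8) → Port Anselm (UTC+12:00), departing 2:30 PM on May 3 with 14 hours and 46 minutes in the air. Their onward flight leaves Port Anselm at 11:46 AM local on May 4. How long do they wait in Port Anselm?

2 hours 30 minutes

Convert departure to UTC: 2:30 PM − 8:00 = 6:30 AM UTC on May 3.
Add 14 hours 46 minutes flight time → 9:16 PM UTC.
Port Anselm is UTC+12:00, so local arrival = 9:16 PM + 12:00 = 9:16 AM on May 4.
Layover = 11:46 AM − 9:16 AM = 2 hours 30 minutes.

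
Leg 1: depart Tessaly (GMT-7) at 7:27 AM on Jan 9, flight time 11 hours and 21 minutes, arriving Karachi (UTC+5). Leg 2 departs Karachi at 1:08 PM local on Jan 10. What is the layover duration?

Convert departure to UTC: 7:27 AM + 7:00 = 2:27 PM UTC on Jan 9.
Add 11 hours and 21 minutes flight time → 1:48 AM UTC (Jan 10).
Karachi is UTC+5:00, so local arrival = 1:48 AM + 5:00 = 6:48 AM on Jan 10.
Layover = 1:08 PM − 6:48 AM = 6 hours 20 minutes.

6 hours 20 minutes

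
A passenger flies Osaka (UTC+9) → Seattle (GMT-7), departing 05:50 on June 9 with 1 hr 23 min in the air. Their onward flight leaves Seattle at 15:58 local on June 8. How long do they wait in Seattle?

Convert departure to UTC: 05:50 − 9:00 = 20:50 UTC on Jun 8.
Add 1 hour 23 minutes flight time → 22:13 UTC.
Seattle is UTC−7:00, so local arrival = 22:13 − 7:00 = 15:13 on Jun 8.
Layover = 15:58 − 15:13 = 45 minutes.

45 minutes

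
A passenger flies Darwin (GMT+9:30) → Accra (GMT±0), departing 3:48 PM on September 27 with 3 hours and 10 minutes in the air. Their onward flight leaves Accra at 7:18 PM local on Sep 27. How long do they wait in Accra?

Convert departure to UTC: 3:48 PM − 9:30 = 6:18 AM UTC on Sep 27.
Add 3 hours 10 minutes flight time → 9:28 AM UTC.
Accra is UTC+0, so local arrival is the same: 9:28 AM on Sep 27.
Layover = 7:18 PM − 9:28 AM = 9 hours 50 minutes.

9 hours 50 minutes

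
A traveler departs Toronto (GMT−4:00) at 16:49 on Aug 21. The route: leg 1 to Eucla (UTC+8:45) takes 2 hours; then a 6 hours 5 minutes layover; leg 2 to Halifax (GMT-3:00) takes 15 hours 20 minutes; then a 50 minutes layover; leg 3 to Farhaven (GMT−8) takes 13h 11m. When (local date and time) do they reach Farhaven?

Convert departure to UTC: 16:49 + 4:00 = 20:49 UTC on Aug 21.
Add 2 hours leg 1 → 22:49 UTC.
Add 6 hours 5 minutes layover in Eucla → 04:54 UTC (Aug 22).
Add 15 hours 20 minutes leg 2 → 20:14 UTC.
Add 50 minutes layover in Halifax → 21:04 UTC.
Add 13 hours 11 minutes leg 3 → 10:15 UTC (Aug 23).
Farhaven is UTC−8:00, so local arrival = 10:15 − 8:00 = 02:15 on Aug 23.

02:15 on August 23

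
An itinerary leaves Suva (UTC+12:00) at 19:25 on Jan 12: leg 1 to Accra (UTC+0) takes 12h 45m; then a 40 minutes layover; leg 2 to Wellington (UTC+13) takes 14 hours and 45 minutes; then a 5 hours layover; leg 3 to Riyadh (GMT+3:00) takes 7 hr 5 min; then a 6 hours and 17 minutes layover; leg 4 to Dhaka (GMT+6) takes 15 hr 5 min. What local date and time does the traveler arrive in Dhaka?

03:02 on January 15

Convert departure to UTC: 19:25 − 12:00 = 07:25 UTC on Jan 12.
Add 12 hours 45 minutes leg 1 → 20:10 UTC.
Add 40 minutes layover in Accra → 20:50 UTC.
Add 14 hours 45 minutes leg 2 → 11:35 UTC (Jan 13).
Add 5 hours layover in Wellington → 16:35 UTC.
Add 7 hours and 5 minutes leg 3 → 23:40 UTC.
Add 6 hours and 17 minutes layover in Riyadh → 05:57 UTC (Jan 14).
Add 15 hours 5 minutes leg 4 → 21:02 UTC.
Dhaka is UTC+6:00, so local arrival = 21:02 + 6:00 = 03:02 on Jan 15.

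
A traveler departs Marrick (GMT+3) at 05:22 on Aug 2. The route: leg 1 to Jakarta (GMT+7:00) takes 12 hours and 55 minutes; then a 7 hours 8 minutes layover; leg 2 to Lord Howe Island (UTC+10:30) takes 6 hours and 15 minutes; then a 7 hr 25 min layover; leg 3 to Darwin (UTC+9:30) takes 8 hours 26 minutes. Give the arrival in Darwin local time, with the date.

06:01 on August 4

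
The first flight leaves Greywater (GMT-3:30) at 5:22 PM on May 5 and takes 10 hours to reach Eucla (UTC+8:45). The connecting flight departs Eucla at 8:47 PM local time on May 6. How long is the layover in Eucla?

Convert departure to UTC: 5:22 PM + 3:30 = 8:52 PM UTC on May 5.
Add 10 hours flight time → 6:52 AM UTC (May 6).
Eucla is UTC+8:45, so local arrival = 6:52 AM + 8:45 = 3:37 PM on May 6.
Layover = 8:47 PM − 3:37 PM = 5 hours 10 minutes.

5 hours 10 minutes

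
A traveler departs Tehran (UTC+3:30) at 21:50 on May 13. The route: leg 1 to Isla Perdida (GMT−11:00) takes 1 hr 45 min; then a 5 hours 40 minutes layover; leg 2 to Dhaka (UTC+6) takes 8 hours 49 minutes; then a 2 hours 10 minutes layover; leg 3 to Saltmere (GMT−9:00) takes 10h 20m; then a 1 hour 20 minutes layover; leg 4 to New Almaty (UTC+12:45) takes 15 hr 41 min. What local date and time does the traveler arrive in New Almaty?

Convert departure to UTC: 21:50 − 3:30 = 18:20 UTC on May 13.
Add 1 hour and 45 minutes leg 1 → 20:05 UTC.
Add 5 hours and 40 minutes layover in Isla Perdida → 01:45 UTC (May 14).
Add 8 hours and 49 minutes leg 2 → 10:34 UTC.
Add 2 hours 10 minutes layover in Dhaka → 12:44 UTC.
Add 10 hours 20 minutes leg 3 → 23:04 UTC.
Add 1 hour 20 minutes layover in Saltmere → 00:24 UTC (May 15).
Add 15 hours 41 minutes leg 4 → 16:05 UTC.
New Almaty is UTC+12:45, so local arrival = 16:05 + 12:45 = 04:50 on May 16.

04:50 on May 16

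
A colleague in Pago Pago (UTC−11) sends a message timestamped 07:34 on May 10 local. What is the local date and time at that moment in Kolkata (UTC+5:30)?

Kolkata is 16:30 ahead of Pago Pago.
Shift by the zone difference: 07:34 + 16:30 = 00:04 on May 11 in Kolkata.

00:04 on May 11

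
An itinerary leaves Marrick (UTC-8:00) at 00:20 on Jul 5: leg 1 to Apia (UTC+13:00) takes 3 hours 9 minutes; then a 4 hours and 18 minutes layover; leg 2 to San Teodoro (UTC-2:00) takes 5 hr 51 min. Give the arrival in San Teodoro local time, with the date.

Convert departure to UTC: 00:20 + 8:00 = 08:20 UTC on Jul 5.
Add 3 hours 9 minutes leg 1 → 11:29 UTC.
Add 4 hours and 18 minutes layover in Apia → 15:47 UTC.
Add 5 hours 51 minutes leg 2 → 21:38 UTC.
San Teodoro is UTC−2:00, so local arrival = 21:38 − 2:00 = 19:38 on Jul 5.

19:38 on July 5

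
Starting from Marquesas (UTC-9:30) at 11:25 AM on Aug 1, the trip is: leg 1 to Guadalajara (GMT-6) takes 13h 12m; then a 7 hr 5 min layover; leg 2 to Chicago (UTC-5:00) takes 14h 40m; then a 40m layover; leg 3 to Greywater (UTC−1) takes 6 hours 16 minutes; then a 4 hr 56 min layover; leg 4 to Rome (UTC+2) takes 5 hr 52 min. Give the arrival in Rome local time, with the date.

Convert departure to UTC: 11:25 AM + 9:30 = 8:55 PM UTC on Aug 1.
Add 13 hours 12 minutes leg 1 → 10:07 AM UTC (Aug 2).
Add 7 hours and 5 minutes layover in Guadalajara → 5:12 PM UTC.
Add 14 hours 40 minutes leg 2 → 7:52 AM UTC (Aug 3).
Add 40 minutes layover in Chicago → 8:32 AM UTC.
Add 6 hours 16 minutes leg 3 → 2:48 PM UTC.
Add 4 hours and 56 minutes layover in Greywater → 7:44 PM UTC.
Add 5 hours and 52 minutes leg 4 → 1:36 AM UTC (Aug 4).
Rome is UTC+2:00, so local arrival = 1:36 AM + 2:00 = 3:36 AM on Aug 4.

3:36 AM on August 4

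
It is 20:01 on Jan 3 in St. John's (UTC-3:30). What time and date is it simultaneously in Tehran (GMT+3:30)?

Tehran is 7:00 ahead of St. John's.
Shift by the zone difference: 20:01 + 7:00 = 03:01 on Jan 4 in Tehran.

03:01 on Jan 4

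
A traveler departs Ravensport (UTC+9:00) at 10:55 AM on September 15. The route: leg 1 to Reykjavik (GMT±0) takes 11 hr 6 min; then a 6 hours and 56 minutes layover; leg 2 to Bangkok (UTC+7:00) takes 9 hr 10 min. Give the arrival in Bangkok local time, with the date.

Convert departure to UTC: 10:55 AM − 9:00 = 1:55 AM UTC on Sep 15.
Add 11 hours and 6 minutes leg 1 → 1:01 PM UTC.
Add 6 hours and 56 minutes layover in Reykjavik → 7:57 PM UTC.
Add 9 hours and 10 minutes leg 2 → 5:07 AM UTC (Sep 16).
Bangkok is UTC+7:00, so local arrival = 5:07 AM + 7:00 = 12:07 PM on Sep 16.

12:07 PM on September 16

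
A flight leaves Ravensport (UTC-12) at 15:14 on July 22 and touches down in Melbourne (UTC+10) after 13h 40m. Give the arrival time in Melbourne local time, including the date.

Melbourne is 22:00 ahead of Ravensport.
After 13 hours 40 minutes it is 04:54 (Jul 23) in Ravensport.
Shift by the zone difference: 04:54 + 22:00 = 02:54 on Jul 24 in Melbourne.

02:54 on July 24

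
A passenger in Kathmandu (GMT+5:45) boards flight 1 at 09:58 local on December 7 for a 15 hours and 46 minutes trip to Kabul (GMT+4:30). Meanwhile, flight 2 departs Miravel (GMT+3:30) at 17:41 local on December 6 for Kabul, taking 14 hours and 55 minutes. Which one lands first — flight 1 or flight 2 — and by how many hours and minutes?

the second, by 14 hours 53 minutes

Flight 1 in UTC: 09:58 − 5:45 = 04:13 on Dec 7.
+15 hours and 46 minutes → arrive 19:59 UTC on Dec 7.
Flight 2 in UTC: 17:41 − 3:30 = 14:11 on Dec 6.
+14 hours and 55 minutes → arrive 05:06 UTC on Dec 7.
Flight 2 lands earlier by 14 hours 53 minutes.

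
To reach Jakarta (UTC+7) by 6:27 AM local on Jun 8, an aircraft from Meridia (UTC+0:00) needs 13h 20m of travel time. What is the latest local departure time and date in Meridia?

10:07 AM on June 7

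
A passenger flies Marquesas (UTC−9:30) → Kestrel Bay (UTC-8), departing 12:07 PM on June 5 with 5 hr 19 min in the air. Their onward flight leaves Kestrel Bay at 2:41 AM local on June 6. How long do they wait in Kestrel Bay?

Convert departure to UTC: 12:07 PM + 9:30 = 9:37 PM UTC on Jun 5.
Add 5 hours 19 minutes flight time → 2:56 AM UTC (Jun 6).
Kestrel Bay is UTC−8:00, so local arrival = 2:56 AM − 8:00 = 6:56 PM on Jun 5.
Layover = 2:41 AM − 6:56 PM (+1 day) = 7 hours 45 minutes.

7 hours 45 minutes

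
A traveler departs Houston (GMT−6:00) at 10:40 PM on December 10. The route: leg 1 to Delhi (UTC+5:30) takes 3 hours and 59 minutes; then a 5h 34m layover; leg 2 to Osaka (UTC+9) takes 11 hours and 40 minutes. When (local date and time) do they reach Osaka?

10:53 AM on December 12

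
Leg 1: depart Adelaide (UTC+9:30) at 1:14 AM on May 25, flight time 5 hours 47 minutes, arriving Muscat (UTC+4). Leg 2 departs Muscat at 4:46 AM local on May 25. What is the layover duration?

3 hours 15 minutes

Convert departure to UTC: 1:14 AM − 9:30 = 3:44 PM UTC on May 24.
Add 5 hours 47 minutes flight time → 9:31 PM UTC.
Muscat is UTC+4:00, so local arrival = 9:31 PM + 4:00 = 1:31 AM on May 25.
Layover = 4:46 AM − 1:31 AM = 3 hours 15 minutes.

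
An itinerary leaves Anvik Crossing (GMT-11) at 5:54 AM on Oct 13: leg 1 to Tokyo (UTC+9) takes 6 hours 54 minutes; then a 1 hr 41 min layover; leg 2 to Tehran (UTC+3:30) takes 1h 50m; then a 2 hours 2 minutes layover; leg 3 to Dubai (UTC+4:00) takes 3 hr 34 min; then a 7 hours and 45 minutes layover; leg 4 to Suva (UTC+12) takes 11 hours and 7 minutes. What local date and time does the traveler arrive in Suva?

Convert departure to UTC: 5:54 AM + 11:00 = 4:54 PM UTC on Oct 13.
Add 6 hours 54 minutes leg 1 → 11:48 PM UTC.
Add 1 hour and 41 minutes layover in Tokyo → 1:29 AM UTC (Oct 14).
Add 1 hour 50 minutes leg 2 → 3:19 AM UTC.
Add 2 hours and 2 minutes layover in Tehran → 5:21 AM UTC.
Add 3 hours and 34 minutes leg 3 → 8:55 AM UTC.
Add 7 hours and 45 minutes layover in Dubai → 4:40 PM UTC.
Add 11 hours 7 minutes leg 4 → 3:47 AM UTC (Oct 15).
Suva is UTC+12:00, so local arrival = 3:47 AM + 12:00 = 3:47 PM on Oct 15.

3:47 PM on Oct 15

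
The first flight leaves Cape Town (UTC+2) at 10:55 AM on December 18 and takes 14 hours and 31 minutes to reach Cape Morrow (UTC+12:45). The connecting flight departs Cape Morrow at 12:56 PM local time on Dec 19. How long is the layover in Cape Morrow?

45 minutes

Convert departure to UTC: 10:55 AM − 2:00 = 8:55 AM UTC on Dec 18.
Add 14 hours 31 minutes flight time → 11:26 PM UTC.
Cape Morrow is UTC+12:45, so local arrival = 11:26 PM + 12:45 = 12:11 PM on Dec 19.
Layover = 12:56 PM − 12:11 PM = 45 minutes.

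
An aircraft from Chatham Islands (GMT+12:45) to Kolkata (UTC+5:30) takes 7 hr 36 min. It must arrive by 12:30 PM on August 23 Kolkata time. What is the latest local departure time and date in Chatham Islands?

12:09 PM on August 23

Target arrival in UTC: 12:30 PM − 5:30 = 7:00 AM on Aug 23.
Subtract 7 hours and 36 minutes → departure 11:24 PM UTC on Aug 22.
Chatham Islands is UTC+12:45: 11:24 PM + 12:45 = 12:09 PM on Aug 23.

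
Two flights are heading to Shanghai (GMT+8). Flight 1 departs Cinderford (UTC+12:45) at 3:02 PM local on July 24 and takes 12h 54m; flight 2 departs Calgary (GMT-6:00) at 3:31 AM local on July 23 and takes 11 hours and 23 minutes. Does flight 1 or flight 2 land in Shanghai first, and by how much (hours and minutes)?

the second, by 18 hours 17 minutes

Flight 1 in UTC: 3:02 PM − 12:45 = 2:17 AM on Jul 24.
+12 hours and 54 minutes → arrive 3:11 PM UTC on Jul 24.
Flight 2 in UTC: 3:31 AM + 6:00 = 9:31 AM on Jul 23.
+11 hours and 23 minutes → arrive 8:54 PM UTC on Jul 23.
Flight 2 lands earlier by 18 hours 17 minutes.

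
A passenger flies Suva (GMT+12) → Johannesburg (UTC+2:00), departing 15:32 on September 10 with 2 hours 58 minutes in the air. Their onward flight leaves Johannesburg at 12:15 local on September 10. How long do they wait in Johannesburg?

3 hours 45 minutes

Convert departure to UTC: 15:32 − 12:00 = 03:32 UTC on Sep 10.
Add 2 hours 58 minutes flight time → 06:30 UTC.
Johannesburg is UTC+2:00, so local arrival = 06:30 + 2:00 = 08:30 on Sep 10.
Layover = 12:15 − 08:30 = 3 hours 45 minutes.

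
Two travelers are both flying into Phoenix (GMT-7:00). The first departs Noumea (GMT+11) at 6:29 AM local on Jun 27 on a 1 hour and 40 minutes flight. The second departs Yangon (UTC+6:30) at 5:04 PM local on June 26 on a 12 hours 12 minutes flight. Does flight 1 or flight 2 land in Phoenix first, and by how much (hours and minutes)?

Flight 1 in UTC: 6:29 AM − 11:00 = 7:29 PM on Jun 26.
+1 hour and 40 minutes → arrive 9:09 PM UTC on Jun 26.
Flight 2 in UTC: 5:04 PM − 6:30 = 10:34 AM on Jun 26.
+12 hours 12 minutes → arrive 10:46 PM UTC on Jun 26.
Flight 1 lands earlier by 1 hour 37 minutes.

the first, by 1 hour 37 minutes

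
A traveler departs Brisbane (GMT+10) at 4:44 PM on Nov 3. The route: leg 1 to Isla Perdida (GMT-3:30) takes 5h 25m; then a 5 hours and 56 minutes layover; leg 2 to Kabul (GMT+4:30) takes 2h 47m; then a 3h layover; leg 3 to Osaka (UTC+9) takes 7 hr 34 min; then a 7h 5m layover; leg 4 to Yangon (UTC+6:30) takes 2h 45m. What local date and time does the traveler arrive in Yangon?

Convert departure to UTC: 4:44 PM − 10:00 = 6:44 AM UTC on Nov 3.
Add 5 hours 25 minutes leg 1 → 12:09 PM UTC.
Add 5 hours 56 minutes layover in Isla Perdida → 6:05 PM UTC.
Add 2 hours and 47 minutes leg 2 → 8:52 PM UTC.
Add 3 hours layover in Kabul → 11:52 PM UTC.
Add 7 hours 34 minutes leg 3 → 7:26 AM UTC (Nov 4).
Add 7 hours 5 minutes layover in Osaka → 2:31 PM UTC.
Add 2 hours and 45 minutes leg 4 → 5:16 PM UTC.
Yangon is UTC+6:30, so local arrival = 5:16 PM + 6:30 = 11:46 PM on Nov 4.

11:46 PM on Nov 4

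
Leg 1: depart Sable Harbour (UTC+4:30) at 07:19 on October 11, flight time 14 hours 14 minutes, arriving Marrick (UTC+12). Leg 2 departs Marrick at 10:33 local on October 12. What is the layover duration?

Convert departure to UTC: 07:19 − 4:30 = 02:49 UTC on Oct 11.
Add 14 hours and 14 minutes flight time → 17:03 UTC.
Marrick is UTC+12:00, so local arrival = 17:03 + 12:00 = 05:03 on Oct 12.
Layover = 10:33 − 05:03 = 5 hours 30 minutes.

5 hours 30 minutes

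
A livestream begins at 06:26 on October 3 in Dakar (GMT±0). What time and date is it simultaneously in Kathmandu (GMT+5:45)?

12:11 on Oct 3

Kathmandu is 5:45 ahead of Dakar.
Shift by the zone difference: 06:26 + 5:45 = 12:11 on Oct 3 in Kathmandu.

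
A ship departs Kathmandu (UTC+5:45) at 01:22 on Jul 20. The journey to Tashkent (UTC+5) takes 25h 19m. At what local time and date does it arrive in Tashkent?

Tashkent is 0:45 behind Kathmandu.
After 25 hours 19 minutes it is 02:41 (Jul 21) in Kathmandu.
Shift by the zone difference: 02:41 − 0:45 = 01:56 on Jul 21 in Tashkent.

01:56 on July 21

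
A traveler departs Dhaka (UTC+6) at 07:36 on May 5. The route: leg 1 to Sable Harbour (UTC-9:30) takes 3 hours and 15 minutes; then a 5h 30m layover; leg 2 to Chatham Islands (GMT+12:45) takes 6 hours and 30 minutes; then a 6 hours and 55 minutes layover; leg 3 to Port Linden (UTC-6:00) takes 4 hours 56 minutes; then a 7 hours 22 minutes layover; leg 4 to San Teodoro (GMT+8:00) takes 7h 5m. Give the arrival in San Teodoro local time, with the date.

03:09 on May 7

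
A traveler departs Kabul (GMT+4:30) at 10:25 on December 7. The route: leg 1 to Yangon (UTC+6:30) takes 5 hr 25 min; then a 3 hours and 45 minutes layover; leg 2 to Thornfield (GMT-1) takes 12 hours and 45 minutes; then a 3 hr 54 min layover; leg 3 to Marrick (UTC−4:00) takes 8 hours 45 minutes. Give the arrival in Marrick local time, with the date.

12:29 on December 8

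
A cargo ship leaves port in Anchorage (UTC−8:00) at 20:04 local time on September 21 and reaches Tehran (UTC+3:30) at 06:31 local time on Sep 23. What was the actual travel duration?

22 hours 57 minutes

Departure in UTC: 20:04 + 8:00 = 04:04 on Sep 22.
Arrival in UTC: 06:31 − 3:30 = 03:01 on Sep 23.
Elapsed = 03:01 − 04:04 (+1 day) = 22 hours 57 minutes.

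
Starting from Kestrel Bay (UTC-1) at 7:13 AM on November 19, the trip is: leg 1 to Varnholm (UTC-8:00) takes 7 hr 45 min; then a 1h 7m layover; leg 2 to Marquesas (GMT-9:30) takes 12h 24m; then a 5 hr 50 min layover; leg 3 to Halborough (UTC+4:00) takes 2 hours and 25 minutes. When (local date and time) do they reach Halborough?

5:44 PM on Nov 20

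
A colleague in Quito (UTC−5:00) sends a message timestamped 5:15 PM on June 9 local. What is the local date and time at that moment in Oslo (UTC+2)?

In UTC: 5:15 PM + 5:00 = 10:15 PM on Jun 9.
Oslo is UTC+2:00: 10:15 PM + 2:00 = 12:15 AM on Jun 10.

12:15 AM on Jun 10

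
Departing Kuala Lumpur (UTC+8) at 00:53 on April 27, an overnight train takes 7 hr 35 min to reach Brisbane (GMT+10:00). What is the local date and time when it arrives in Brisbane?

Convert departure to UTC: 00:53 − 8:00 = 16:53 UTC on Apr 26.
Add 7 hours 35 minutes travel time → 00:28 UTC (Apr 27).
Brisbane is UTC+10:00, so local arrival = 00:28 + 10:00 = 10:28 on Apr 27.

10:28 on Apr 27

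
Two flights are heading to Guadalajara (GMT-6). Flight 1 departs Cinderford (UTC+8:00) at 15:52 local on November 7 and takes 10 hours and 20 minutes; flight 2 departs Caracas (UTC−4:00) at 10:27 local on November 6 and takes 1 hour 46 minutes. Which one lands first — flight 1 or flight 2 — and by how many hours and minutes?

the second, by 25 hours 59 minutes

Flight 1 in UTC: 15:52 − 8:00 = 07:52 on Nov 7.
+10 hours 20 minutes → arrive 18:12 UTC on Nov 7.
Flight 2 in UTC: 10:27 + 4:00 = 14:27 on Nov 6.
+1 hour and 46 minutes → arrive 16:13 UTC on Nov 6.
Flight 2 lands earlier by 25 hours 59 minutes.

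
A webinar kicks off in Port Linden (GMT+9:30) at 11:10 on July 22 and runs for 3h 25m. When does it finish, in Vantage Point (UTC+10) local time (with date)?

Convert start to UTC: 11:10 − 9:30 = 01:40 UTC on Jul 22.
Add 3 hours and 25 minutes duration → 05:05 UTC.
Vantage Point is UTC+10:00, so local end time = 05:05 + 10:00 = 15:05 on Jul 22.

15:05 on July 22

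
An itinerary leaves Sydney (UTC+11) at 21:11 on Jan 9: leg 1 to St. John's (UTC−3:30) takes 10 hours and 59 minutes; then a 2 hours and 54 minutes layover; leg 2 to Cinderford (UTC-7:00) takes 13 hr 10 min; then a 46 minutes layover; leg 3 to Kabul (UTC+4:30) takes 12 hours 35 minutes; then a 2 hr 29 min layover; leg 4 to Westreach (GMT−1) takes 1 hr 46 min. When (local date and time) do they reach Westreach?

05:50 on January 11

Convert departure to UTC: 21:11 − 11:00 = 10:11 UTC on Jan 9.
Add 10 hours 59 minutes leg 1 → 21:10 UTC.
Add 2 hours 54 minutes layover in St. John's → 00:04 UTC (Jan 10).
Add 13 hours and 10 minutes leg 2 → 13:14 UTC.
Add 46 minutes layover in Cinderford → 14:00 UTC.
Add 12 hours and 35 minutes leg 3 → 02:35 UTC (Jan 11).
Add 2 hours and 29 minutes layover in Kabul → 05:04 UTC.
Add 1 hour 46 minutes leg 4 → 06:50 UTC.
Westreach is UTC−1:00, so local arrival = 06:50 − 1:00 = 05:50 on Jan 11.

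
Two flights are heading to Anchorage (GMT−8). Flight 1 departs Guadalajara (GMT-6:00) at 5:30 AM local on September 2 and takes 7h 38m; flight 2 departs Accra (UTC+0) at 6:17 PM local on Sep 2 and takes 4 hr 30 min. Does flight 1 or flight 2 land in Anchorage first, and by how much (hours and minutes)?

the first, by 3 hours 39 minutes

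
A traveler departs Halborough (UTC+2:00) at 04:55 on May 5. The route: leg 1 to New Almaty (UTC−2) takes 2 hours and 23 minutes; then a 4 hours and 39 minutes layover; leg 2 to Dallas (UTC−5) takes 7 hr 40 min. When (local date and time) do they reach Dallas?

12:37 on May 5

Convert departure to UTC: 04:55 − 2:00 = 02:55 UTC on May 5.
Add 2 hours and 23 minutes leg 1 → 05:18 UTC.
Add 4 hours 39 minutes layover in New Almaty → 09:57 UTC.
Add 7 hours 40 minutes leg 2 → 17:37 UTC.
Dallas is UTC−5:00, so local arrival = 17:37 − 5:00 = 12:37 on May 5.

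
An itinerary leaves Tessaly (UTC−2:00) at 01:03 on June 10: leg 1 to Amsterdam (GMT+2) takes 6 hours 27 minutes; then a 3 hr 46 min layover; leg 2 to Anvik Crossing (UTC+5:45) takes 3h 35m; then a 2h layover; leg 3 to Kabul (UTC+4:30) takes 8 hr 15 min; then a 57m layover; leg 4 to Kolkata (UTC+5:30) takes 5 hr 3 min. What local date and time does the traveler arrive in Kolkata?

14:36 on June 11

Convert departure to UTC: 01:03 + 2:00 = 03:03 UTC on Jun 10.
Add 6 hours and 27 minutes leg 1 → 09:30 UTC.
Add 3 hours 46 minutes layover in Amsterdam → 13:16 UTC.
Add 3 hours 35 minutes leg 2 → 16:51 UTC.
Add 2 hours layover in Anvik Crossing → 18:51 UTC.
Add 8 hours 15 minutes leg 3 → 03:06 UTC (Jun 11).
Add 57 minutes layover in Kabul → 04:03 UTC.
Add 5 hours 3 minutes leg 4 → 09:06 UTC.
Kolkata is UTC+5:30, so local arrival = 09:06 + 5:30 = 14:36 on Jun 11.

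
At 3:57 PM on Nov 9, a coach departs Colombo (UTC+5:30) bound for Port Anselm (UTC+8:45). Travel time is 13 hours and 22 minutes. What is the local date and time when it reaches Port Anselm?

Convert departure to UTC: 3:57 PM − 5:30 = 10:27 AM UTC on Nov 9.
Add 13 hours 22 minutes travel time → 11:49 PM UTC.
Port Anselm is UTC+8:45, so local arrival = 11:49 PM + 8:45 = 8:34 AM on Nov 10.

8:34 AM on November 10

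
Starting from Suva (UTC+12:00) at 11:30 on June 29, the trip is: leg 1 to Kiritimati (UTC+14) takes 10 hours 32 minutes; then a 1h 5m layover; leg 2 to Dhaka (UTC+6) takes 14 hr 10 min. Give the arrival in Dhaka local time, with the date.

07:17 on Jun 30

Convert departure to UTC: 11:30 − 12:00 = 23:30 UTC on Jun 28.
Add 10 hours 32 minutes leg 1 → 10:02 UTC (Jun 29).
Add 1 hour and 5 minutes layover in Kiritimati → 11:07 UTC.
Add 14 hours and 10 minutes leg 2 → 01:17 UTC (Jun 30).
Dhaka is UTC+6:00, so local arrival = 01:17 + 6:00 = 07:17 on Jun 30.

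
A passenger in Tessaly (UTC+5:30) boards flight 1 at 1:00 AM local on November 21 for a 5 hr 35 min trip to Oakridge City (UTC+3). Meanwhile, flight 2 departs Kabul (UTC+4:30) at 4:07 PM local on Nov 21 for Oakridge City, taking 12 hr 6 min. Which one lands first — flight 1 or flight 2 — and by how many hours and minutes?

Flight 1 in UTC: 1:00 AM − 5:30 = 7:30 PM on Nov 20.
+5 hours and 35 minutes → arrive 1:05 AM UTC on Nov 21.
Flight 2 in UTC: 4:07 PM − 4:30 = 11:37 AM on Nov 21.
+12 hours 6 minutes → arrive 11:43 PM UTC on Nov 21.
Flight 1 lands earlier by 22 hours 38 minutes.

the first, by 22 hours 38 minutes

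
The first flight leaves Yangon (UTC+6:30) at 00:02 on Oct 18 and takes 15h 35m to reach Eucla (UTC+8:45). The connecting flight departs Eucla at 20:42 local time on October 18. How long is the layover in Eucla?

2 hours 50 minutes

Convert departure to UTC: 00:02 − 6:30 = 17:32 UTC on Oct 17.
Add 15 hours 35 minutes flight time → 09:07 UTC (Oct 18).
Eucla is UTC+8:45, so local arrival = 09:07 + 8:45 = 17:52 on Oct 18.
Layover = 20:42 − 17:52 = 2 hours 50 minutes.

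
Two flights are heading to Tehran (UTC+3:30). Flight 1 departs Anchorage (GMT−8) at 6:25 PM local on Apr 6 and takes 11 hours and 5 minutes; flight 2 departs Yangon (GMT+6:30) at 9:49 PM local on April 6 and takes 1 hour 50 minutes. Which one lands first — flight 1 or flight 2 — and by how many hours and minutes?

the second, by 20 hours 21 minutes

Flight 1 in UTC: 6:25 PM + 8:00 = 2:25 AM on Apr 7.
+11 hours and 5 minutes → arrive 1:30 PM UTC on Apr 7.
Flight 2 in UTC: 9:49 PM − 6:30 = 3:19 PM on Apr 6.
+1 hour 50 minutes → arrive 5:09 PM UTC on Apr 6.
Flight 2 lands earlier by 20 hours 21 minutes.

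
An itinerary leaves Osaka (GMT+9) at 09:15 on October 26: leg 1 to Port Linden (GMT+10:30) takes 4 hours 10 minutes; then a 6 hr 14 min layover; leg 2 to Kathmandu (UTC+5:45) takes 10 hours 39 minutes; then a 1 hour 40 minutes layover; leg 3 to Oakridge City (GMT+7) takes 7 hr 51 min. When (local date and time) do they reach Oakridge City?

13:49 on Oct 27

Convert departure to UTC: 09:15 − 9:00 = 00:15 UTC on Oct 26.
Add 4 hours and 10 minutes leg 1 → 04:25 UTC.
Add 6 hours and 14 minutes layover in Port Linden → 10:39 UTC.
Add 10 hours and 39 minutes leg 2 → 21:18 UTC.
Add 1 hour and 40 minutes layover in Kathmandu → 22:58 UTC.
Add 7 hours 51 minutes leg 3 → 06:49 UTC (Oct 27).
Oakridge City is UTC+7:00, so local arrival = 06:49 + 7:00 = 13:49 on Oct 27.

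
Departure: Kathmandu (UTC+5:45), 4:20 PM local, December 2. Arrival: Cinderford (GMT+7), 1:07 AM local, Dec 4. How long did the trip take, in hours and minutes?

Departure in UTC: 4:20 PM − 5:45 = 10:35 AM on Dec 2.
Arrival in UTC: 1:07 AM − 7:00 = 6:07 PM on Dec 3.
Elapsed = 6:07 PM − 10:35 AM (+1 day) = 31 hours 32 minutes.

31 hours 32 minutes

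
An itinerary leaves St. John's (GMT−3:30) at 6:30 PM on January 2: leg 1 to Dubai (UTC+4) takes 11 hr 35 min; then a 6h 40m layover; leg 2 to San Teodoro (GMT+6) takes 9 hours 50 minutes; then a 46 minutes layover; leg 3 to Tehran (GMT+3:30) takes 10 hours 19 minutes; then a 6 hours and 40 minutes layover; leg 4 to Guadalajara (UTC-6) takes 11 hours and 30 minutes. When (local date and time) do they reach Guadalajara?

1:20 AM on January 5

Convert departure to UTC: 6:30 PM + 3:30 = 10:00 PM UTC on Jan 2.
Add 11 hours and 35 minutes leg 1 → 9:35 AM UTC (Jan 3).
Add 6 hours 40 minutes layover in Dubai → 4:15 PM UTC.
Add 9 hours 50 minutes leg 2 → 2:05 AM UTC (Jan 4).
Add 46 minutes layover in San Teodoro → 2:51 AM UTC.
Add 10 hours 19 minutes leg 3 → 1:10 PM UTC.
Add 6 hours and 40 minutes layover in Tehran → 7:50 PM UTC.
Add 11 hours 30 minutes leg 4 → 7:20 AM UTC (Jan 5).
Guadalajara is UTC−6:00, so local arrival = 7:20 AM − 6:00 = 1:20 AM on Jan 5.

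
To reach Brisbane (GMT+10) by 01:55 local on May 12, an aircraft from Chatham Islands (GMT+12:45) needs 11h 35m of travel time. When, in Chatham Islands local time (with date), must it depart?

17:05 on May 11

Target arrival in UTC: 01:55 − 10:00 = 15:55 on May 11.
Subtract 11 hours 35 minutes → departure 04:20 UTC on May 11.
Chatham Islands is UTC+12:45: 04:20 + 12:45 = 17:05 on May 11.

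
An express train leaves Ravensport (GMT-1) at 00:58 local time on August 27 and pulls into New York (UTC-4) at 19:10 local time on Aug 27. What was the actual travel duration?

Departure in UTC: 00:58 + 1:00 = 01:58 on Aug 27.
Arrival in UTC: 19:10 + 4:00 = 23:10 on Aug 27.
Elapsed = 23:10 − 01:58 = 21 hours 12 minutes.

21 hours 12 minutes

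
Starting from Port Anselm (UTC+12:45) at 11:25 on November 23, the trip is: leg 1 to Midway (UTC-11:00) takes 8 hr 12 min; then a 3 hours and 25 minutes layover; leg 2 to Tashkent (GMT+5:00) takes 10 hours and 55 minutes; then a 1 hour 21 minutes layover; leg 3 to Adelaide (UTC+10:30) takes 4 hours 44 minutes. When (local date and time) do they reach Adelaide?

Convert departure to UTC: 11:25 − 12:45 = 22:40 UTC on Nov 22.
Add 8 hours and 12 minutes leg 1 → 06:52 UTC (Nov 23).
Add 3 hours 25 minutes layover in Midway → 10:17 UTC.
Add 10 hours and 55 minutes leg 2 → 21:12 UTC.
Add 1 hour 21 minutes layover in Tashkent → 22:33 UTC.
Add 4 hours 44 minutes leg 3 → 03:17 UTC (Nov 24).
Adelaide is UTC+10:30, so local arrival = 03:17 + 10:30 = 13:47 on Nov 24.

13:47 on Nov 24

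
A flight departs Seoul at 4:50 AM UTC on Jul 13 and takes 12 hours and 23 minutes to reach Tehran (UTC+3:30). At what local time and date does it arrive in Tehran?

Departure is given in UTC: 4:50 AM on Jul 13.
Add 12 hours 23 minutes → 5:13 PM UTC.
Tehran is UTC+3:30: 5:13 PM + 3:30 = 8:43 PM on Jul 13.

8:43 PM on July 13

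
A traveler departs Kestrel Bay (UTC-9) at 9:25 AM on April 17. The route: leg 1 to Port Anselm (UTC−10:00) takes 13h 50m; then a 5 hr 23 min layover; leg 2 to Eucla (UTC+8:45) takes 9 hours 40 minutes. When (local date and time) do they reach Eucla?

8:03 AM on April 19

Convert departure to UTC: 9:25 AM + 9:00 = 6:25 PM UTC on Apr 17.
Add 13 hours 50 minutes leg 1 → 8:15 AM UTC (Apr 18).
Add 5 hours and 23 minutes layover in Port Anselm → 1:38 PM UTC.
Add 9 hours and 40 minutes leg 2 → 11:18 PM UTC.
Eucla is UTC+8:45, so local arrival = 11:18 PM + 8:45 = 8:03 AM on Apr 19.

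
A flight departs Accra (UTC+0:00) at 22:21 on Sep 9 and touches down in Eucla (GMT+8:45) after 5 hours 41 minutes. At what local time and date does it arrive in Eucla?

Eucla is 8:45 ahead of Accra.
After 5 hours 41 minutes it is 04:02 (Sep 10) in Accra.
Shift by the zone difference: 04:02 + 8:45 = 12:47 on Sep 10 in Eucla.

12:47 on September 10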